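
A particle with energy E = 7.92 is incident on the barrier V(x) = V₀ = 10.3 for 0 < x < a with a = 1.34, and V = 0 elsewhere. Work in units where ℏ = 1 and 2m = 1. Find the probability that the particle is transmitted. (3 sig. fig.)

E < V₀: inside the barrier ψ ∝ e^{±κx} with κ = √(2m(V₀ − E))/ℏ = 1.543.
κa = 2.067, sinh(κa) = 3.888.
Matching ψ, ψ′ at both faces gives T = [1 + V₀² sinh²(κa) / (4E(V₀ − E))]⁻¹ = 1/22.27 = 0.0449.

T = 0.0449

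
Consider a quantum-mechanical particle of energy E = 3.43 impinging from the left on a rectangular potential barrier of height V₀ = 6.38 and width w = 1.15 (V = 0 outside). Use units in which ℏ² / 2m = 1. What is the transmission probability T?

Since E < V₀ the interior solution is evanescent with decay constant κ = √(2m(V₀ − E))/ℏ = 1.718.
κw = 1.975, sinh(κw) = 3.535.
Matching ψ, ψ′ at both faces gives T = [1 + V₀² sinh²(κw) / (4E(V₀ − E))]⁻¹ = 1/13.56 = 0.0737.

T = 0.0737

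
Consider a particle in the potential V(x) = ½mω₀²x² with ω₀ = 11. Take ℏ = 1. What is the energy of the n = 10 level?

The oscillator eigenvalues are E_n = ℏω₀(n + ½), so E_10 = 11 × 10.5 = 115.5.

E = 116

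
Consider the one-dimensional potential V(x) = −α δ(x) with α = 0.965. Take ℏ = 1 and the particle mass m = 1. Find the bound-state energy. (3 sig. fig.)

E = -0.466

The bound state is ψ(x) = √κ e^{−κ|x|}. The derivative jump ψ'(0⁺) − ψ'(0⁻) = −(2mα/ℏ²)ψ(0) fixes κ = mα/ℏ² = 0.9650.
Then E = −ℏ²κ²/(2m) = −mα²/(2ℏ²) = -0.4656.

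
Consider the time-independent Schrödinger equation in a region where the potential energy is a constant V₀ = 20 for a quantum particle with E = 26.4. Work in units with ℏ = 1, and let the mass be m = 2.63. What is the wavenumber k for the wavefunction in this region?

With E > V₀ the solution is oscillatory, ψ ∝ e^{±ikx} with k = √(2m(E − V₀))/ℏ.
k = √(2 × 2.63 × 6.4) = 5.802.

k = 5.80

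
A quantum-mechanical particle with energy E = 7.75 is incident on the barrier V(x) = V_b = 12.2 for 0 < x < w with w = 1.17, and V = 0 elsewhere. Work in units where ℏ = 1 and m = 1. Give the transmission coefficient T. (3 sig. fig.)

E < V_b: inside the barrier ψ ∝ e^{±κx} with κ = √(2m(V_b − E))/ℏ = 2.983.
κw = 3.490, sinh(κw) = 16.39.
Matching ψ, ψ′ at both faces gives T = [1 + V_b² sinh²(κw) / (4E(V_b − E))]⁻¹ = 1/290.7 = 0.00344.

T = 0.00344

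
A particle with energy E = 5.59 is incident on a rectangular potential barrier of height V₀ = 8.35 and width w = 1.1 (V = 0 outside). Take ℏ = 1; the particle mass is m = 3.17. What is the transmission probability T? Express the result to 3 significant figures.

T = 0.000357

E < V₀: inside the barrier ψ ∝ e^{±κx} with κ = √(2m(V₀ − E))/ℏ = 4.183.
κw = 4.601, sinh(κw) = 49.81.
The exact tunnelling result is T⁻¹ = 1 + V₀² sinh²(κw) / [4E(V₀ − E)] = 2804, so T = 0.000357.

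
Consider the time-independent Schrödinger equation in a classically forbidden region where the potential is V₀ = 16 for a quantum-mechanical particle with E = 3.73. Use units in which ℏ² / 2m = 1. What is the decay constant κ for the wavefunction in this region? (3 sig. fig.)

Since E < V₀ the TISE in this region is ψ'' = κ²ψ with κ = √(2m(V₀ − E))/ℏ.
κ = √(2 × 0.5 × 12.27) = 3.503.

κ = 3.50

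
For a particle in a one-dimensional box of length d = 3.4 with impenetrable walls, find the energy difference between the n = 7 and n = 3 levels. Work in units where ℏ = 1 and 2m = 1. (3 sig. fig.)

ΔE = 34.2

E_n = n²π²ℏ²/(2md²), so ΔE = (7² − 3²) π²ℏ²/(2md²).
ΔE = 40 × π² / (2 × 0.5 × 3.4²) = 34.15.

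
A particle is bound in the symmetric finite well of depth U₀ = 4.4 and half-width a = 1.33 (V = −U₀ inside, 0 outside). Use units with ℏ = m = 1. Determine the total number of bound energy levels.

The dimensionless depth is z₀ = a√(2mU₀)/ℏ = 1.33 × √(8.800) = 3.945.
The even/odd transcendental equations gain one root per π/2 in z₀, giving N = 1 + ⌊2z₀/π⌋ = 1 + ⌊2.512⌋ = 3.

N = 3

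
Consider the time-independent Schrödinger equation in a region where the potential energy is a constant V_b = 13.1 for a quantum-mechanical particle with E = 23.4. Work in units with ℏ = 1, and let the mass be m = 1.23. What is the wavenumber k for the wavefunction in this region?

k = 5.03

With E > V_b the solution is oscillatory, ψ ∝ e^{±ikx} with k = √(2m(E − V_b))/ℏ.
k = √(2 × 1.23 × 10.3) = 5.034.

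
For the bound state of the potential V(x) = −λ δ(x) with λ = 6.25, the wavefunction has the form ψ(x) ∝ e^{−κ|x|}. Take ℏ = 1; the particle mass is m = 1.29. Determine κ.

Integrate −(ℏ²/2m)ψ'' − λδ(x)ψ = Eψ from −ε to +ε: the ψ'' term gives ψ'(0⁺) − ψ'(0⁻) and the δ term gives −(2mλ/ℏ²)ψ(0).
With ψ ∝ e^{−κ|x|} this yields −2κ = −2mλ/ℏ², so κ = mλ/ℏ² = 8.063.

κ = 8.06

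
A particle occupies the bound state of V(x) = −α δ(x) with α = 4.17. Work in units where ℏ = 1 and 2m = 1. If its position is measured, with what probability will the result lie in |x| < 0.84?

P = 0.970

The normalised bound state is ψ = √κ e^{−κ|x|} with κ = mα/ℏ² = 2.085.
P(|x| < d) = ∫_{−d}^{d} κ e^{−2κ|x|} dx = 1 − e^{−2κd} = 1 − e^{−3.503} = 0.9699.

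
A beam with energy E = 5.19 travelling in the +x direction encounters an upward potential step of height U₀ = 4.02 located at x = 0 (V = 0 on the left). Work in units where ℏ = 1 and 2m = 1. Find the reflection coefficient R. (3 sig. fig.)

R = 0.127

On each side the TISE gives plane waves with k = √(2m(E − V))/ℏ: k₁ = √(2·½·5.19) = 2.278, k₂ = √(2·½·1.17) = 1.082.
Matching ψ and ψ′ at x = 0 gives r = (k₁ − k₂)/(k₁ + k₂), so R = r² = 0.1268 and T = 1 − R = 0.8732.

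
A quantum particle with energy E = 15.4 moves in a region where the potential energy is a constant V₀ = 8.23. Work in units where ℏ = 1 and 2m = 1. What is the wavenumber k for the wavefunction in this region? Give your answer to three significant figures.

With E > V₀ the solution is oscillatory, ψ ∝ e^{±ikx} with k = √(2m(E − V₀))/ℏ.
k = √(2 × 0.5 × 7.17) = 2.678.

k = 2.68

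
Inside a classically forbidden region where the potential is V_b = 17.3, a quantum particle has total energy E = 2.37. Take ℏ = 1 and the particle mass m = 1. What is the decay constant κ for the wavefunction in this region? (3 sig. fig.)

Since E < V_b the TISE in this region is ψ'' = κ²ψ with κ = √(2m(V_b − E))/ℏ.
κ = √(2 × 1 × 14.93) = 5.464.

κ = 5.46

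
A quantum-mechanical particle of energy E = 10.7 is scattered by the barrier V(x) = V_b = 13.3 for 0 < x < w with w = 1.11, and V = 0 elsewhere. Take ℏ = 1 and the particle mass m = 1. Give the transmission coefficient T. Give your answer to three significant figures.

T = 0.0159

E < V_b: inside the barrier ψ ∝ e^{±κx} with κ = √(2m(V_b − E))/ℏ = 2.280.
κw = 2.531, sinh(κw) = 6.244.
Matching ψ, ψ′ at both faces gives T = [1 + V_b² sinh²(κw) / (4E(V_b − E))]⁻¹ = 1/62.98 = 0.0159.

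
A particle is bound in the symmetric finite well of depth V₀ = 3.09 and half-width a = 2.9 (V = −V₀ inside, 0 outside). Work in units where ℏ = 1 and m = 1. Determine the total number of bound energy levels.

The dimensionless depth is z₀ = a√(2mV₀)/ℏ = 2.9 × √(6.180) = 7.209.
A new bound state (alternating even/odd) appears each time z₀ passes a multiple of π/2, so N = ⌊2z₀/π⌋ + 1 = ⌊4.590⌋ + 1 = 5.

N = 5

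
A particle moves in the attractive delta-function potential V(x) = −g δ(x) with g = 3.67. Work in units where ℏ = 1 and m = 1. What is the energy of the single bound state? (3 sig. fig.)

E = -6.73

For x ≠ 0 the bound state is ψ ∝ e^{−κ|x|}; integrating the TISE across the delta gives the cusp condition 2κ = 2mg/ℏ², so κ = 3.670.
Then E = −ℏ²κ²/(2m) = −mg²/(2ℏ²) = -6.734.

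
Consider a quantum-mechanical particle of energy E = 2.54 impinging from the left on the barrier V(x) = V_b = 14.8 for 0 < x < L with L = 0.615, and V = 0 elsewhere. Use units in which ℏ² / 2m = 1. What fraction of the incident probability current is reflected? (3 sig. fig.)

E < V_b: inside the barrier ψ ∝ e^{±κx} with κ = √(2m(V_b − E))/ℏ = 3.501.
κL = 2.153, sinh(κL) = 4.249.
The exact tunnelling result is T⁻¹ = 1 + V_b² sinh²(κL) / [4E(V_b − E)] = 32.75, so T = 0.0305.
R = 1 − T = 0.969.

R = 0.969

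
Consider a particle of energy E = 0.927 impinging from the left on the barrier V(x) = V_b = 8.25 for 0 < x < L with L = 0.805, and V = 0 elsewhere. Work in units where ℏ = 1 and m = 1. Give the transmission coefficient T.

T = 0.00337

Since E < V_b the interior solution is evanescent with decay constant κ = √(2m(V_b − E))/ℏ = 3.827.
κL = 3.081, sinh(κL) = 10.86.
Matching ψ, ψ′ at both faces gives T = [1 + V_b² sinh²(κL) / (4E(V_b − E))]⁻¹ = 1/296.9 = 0.00337.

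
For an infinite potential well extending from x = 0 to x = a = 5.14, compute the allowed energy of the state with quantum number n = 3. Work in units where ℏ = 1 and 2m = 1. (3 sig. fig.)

E = 3.36

The infinite-well eigenfunctions ψ_n = √(2/a) sin(nπx/a) vanish at both walls, giving E_n = n²π²ℏ²/(2ma²).
E_3 = 3² × π² / (2 × 0.5 × 5.14²) = 3.362.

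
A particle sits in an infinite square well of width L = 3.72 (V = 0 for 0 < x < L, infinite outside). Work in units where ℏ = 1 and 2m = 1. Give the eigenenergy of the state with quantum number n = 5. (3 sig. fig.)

E = 17.8

Requiring ψ(0) = ψ(L) = 0 quantises k = nπ/L, hence E_n = ℏ²k²/2m = n²π²ℏ²/(2mL²).
E_5 = 5² × π² / (2 × 0.5 × 3.72²) = 17.83.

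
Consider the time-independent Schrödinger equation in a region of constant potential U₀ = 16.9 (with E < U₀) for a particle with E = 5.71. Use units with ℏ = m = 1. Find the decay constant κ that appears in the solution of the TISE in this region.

κ = 4.73

Since E < U₀ the TISE in this region is ψ'' = κ²ψ with κ = √(2m(U₀ − E))/ℏ.
κ = √(2 × 1 × 11.19) = 4.731.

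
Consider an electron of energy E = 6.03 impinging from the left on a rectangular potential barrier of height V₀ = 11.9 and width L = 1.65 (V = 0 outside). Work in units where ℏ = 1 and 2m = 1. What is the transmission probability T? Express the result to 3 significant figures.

T = 0.00135

E < V₀: inside the barrier ψ ∝ e^{±κx} with κ = √(2m(V₀ − E))/ℏ = 2.423.
κL = 3.998, sinh(κL) = 27.23.
The exact tunnelling result is T⁻¹ = 1 + V₀² sinh²(κL) / [4E(V₀ − E)] = 742.4, so T = 0.00135.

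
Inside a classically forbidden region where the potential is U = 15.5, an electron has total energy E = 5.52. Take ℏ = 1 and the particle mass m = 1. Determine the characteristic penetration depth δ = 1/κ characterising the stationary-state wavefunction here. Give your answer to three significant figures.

δ = 0.224

Since E < U the TISE in this region is ψ'' = κ²ψ with κ = √(2m(U − E))/ℏ.
κ = √(2 × 1 × 9.98) = 4.468. The penetration depth is δ = 1/κ = 0.224.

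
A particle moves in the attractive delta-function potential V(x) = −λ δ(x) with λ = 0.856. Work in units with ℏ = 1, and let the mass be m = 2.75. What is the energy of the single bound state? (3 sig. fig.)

The bound state is ψ(x) = √κ e^{−κ|x|}. The derivative jump ψ'(0⁺) − ψ'(0⁻) = −(2mλ/ℏ²)ψ(0) fixes κ = mλ/ℏ² = 2.354.
Then E = −ℏ²κ²/(2m) = −mλ²/(2ℏ²) = -1.008.

E = -1.01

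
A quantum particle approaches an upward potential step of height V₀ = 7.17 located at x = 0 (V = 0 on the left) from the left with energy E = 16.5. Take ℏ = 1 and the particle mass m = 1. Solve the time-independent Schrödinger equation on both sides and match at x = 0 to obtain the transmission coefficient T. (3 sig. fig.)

The wavenumbers are k₁ = √(2mE)/ℏ = 5.745 on the left and k₂ = √(2m(E − V₀))/ℏ = 4.320 on the right.
Continuity of ψ and ψ′ at the step yields the reflection amplitude r = (k₁ − k₂)/(k₁ + k₂) = 0.1416; thus R = |r|² = 0.02004, T = 0.9800.

T = 0.980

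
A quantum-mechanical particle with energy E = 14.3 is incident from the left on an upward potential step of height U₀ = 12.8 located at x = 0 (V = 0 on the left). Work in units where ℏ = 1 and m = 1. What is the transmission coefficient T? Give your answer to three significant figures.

T = 0.739

On each side the TISE gives plane waves with k = √(2m(E − V))/ℏ: k₁ = √(2·1·14.3) = 5.348, k₂ = √(2·1·1.5) = 1.732.
Continuity of ψ and ψ′ at the step yields the reflection amplitude r = (k₁ − k₂)/(k₁ + k₂) = 0.5107; thus R = |r|² = 0.2608, T = 0.7392.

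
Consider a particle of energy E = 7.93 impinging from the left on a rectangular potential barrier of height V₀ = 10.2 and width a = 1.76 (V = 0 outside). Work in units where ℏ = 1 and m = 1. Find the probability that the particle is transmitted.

T = 0.00153

E < V₀: inside the barrier ψ ∝ e^{±κx} with κ = √(2m(V₀ − E))/ℏ = 2.131.
κa = 3.750, sinh(κa) = 21.25.
The exact tunnelling result is T⁻¹ = 1 + V₀² sinh²(κa) / [4E(V₀ − E)] = 653.5, so T = 0.00153.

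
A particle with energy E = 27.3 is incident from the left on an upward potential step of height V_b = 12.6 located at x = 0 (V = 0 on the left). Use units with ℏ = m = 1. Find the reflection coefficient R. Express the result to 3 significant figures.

R = 0.0236

On each side the TISE gives plane waves with k = √(2m(E − V))/ℏ: k₁ = √(2·1·27.3) = 7.389, k₂ = √(2·1·14.7) = 5.422.
Continuity of ψ and ψ′ at the step yields the reflection amplitude r = (k₁ − k₂)/(k₁ + k₂) = 0.1535; thus R = |r|² = 0.02357, T = 0.9764.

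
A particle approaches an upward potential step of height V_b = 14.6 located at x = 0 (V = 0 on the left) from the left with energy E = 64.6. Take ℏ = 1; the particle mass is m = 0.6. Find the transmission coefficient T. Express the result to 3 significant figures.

T = 0.996

On each side the TISE gives plane waves with k = √(2m(E − V))/ℏ: k₁ = √(2·0.6·64.6) = 8.805, k₂ = √(2·0.6·50) = 7.746.
Matching ψ and ψ′ at x = 0 gives r = (k₁ − k₂)/(k₁ + k₂), so R = r² = 0.004091 and T = 1 − R = 0.9959.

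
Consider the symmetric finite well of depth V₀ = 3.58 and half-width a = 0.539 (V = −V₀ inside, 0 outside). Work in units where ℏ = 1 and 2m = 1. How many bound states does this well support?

N = 1

Define the well-strength parameter z₀ = (a/ℏ)√(2mV₀) = 0.539 × √(2·0.5·3.58) = 1.020.
A new bound state (alternating even/odd) appears each time z₀ passes a multiple of π/2, so N = ⌊2z₀/π⌋ + 1 = ⌊0.6492⌋ + 1 = 1.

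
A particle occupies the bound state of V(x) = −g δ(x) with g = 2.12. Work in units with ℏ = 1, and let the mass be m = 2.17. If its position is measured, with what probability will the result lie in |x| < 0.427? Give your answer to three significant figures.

P = 0.980

The normalised bound state is ψ = √κ e^{−κ|x|} with κ = mg/ℏ² = 4.600.
P(|x| < d) = ∫_{−d}^{d} κ e^{−2κ|x|} dx = 1 − e^{−2κd} = 1 − e^{−3.929} = 0.9803.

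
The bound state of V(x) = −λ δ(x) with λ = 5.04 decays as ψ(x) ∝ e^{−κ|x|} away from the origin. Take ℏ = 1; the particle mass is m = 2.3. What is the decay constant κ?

Integrate −(ℏ²/2m)ψ'' − λδ(x)ψ = Eψ from −ε to +ε: the ψ'' term gives ψ'(0⁺) − ψ'(0⁻) and the δ term gives −(2mλ/ℏ²)ψ(0).
With ψ ∝ e^{−κ|x|} this yields −2κ = −2mλ/ℏ², so κ = mλ/ℏ² = 11.59.

κ = 11.6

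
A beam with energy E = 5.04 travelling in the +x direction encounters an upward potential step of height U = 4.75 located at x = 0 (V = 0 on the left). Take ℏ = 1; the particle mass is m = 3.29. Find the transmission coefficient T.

T = 0.624

On each side the TISE gives plane waves with k = √(2m(E − V))/ℏ: k₁ = √(2·3.29·5.04) = 5.759, k₂ = √(2·3.29·0.29) = 1.381.
Matching ψ and ψ′ at x = 0 gives r = (k₁ − k₂)/(k₁ + k₂), so R = r² = 0.3759 and T = 1 − R = 0.6241.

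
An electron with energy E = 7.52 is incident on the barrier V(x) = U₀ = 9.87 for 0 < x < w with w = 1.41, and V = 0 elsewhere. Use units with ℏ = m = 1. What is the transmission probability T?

E < U₀: inside the barrier ψ ∝ e^{±κx} with κ = √(2m(U₀ − E))/ℏ = 2.168.
κw = 3.057, sinh(κw) = 10.61.
Matching ψ, ψ′ at both faces gives T = [1 + U₀² sinh²(κw) / (4E(U₀ − E))]⁻¹ = 1/156.0 = 0.00641.

T = 0.00641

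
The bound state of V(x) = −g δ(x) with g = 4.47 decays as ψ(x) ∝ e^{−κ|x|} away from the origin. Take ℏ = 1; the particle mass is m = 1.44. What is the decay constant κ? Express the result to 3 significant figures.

κ = 6.44

Integrating the TISE across x = 0 gives the cusp condition ψ'(0⁺) − ψ'(0⁻) = −(2mg/ℏ²)ψ(0).
With ψ ∝ e^{−κ|x|} this yields −2κ = −2mg/ℏ², so κ = mg/ℏ² = 6.437.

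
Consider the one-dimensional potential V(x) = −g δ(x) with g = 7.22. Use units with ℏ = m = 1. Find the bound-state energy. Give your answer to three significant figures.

The bound state is ψ(x) = √κ e^{−κ|x|}. The derivative jump ψ'(0⁺) − ψ'(0⁻) = −(2mg/ℏ²)ψ(0) fixes κ = mg/ℏ² = 7.220.
Then E = −ℏ²κ²/(2m) = −mg²/(2ℏ²) = -26.06.

E = -26.1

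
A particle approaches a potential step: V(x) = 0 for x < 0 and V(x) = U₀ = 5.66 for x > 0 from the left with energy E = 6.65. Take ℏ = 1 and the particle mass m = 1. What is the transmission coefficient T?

On each side the TISE gives plane waves with k = √(2m(E − V))/ℏ: k₁ = √(2·1·6.65) = 3.647, k₂ = √(2·1·0.99) = 1.407.
Continuity of ψ and ψ′ at the step yields the reflection amplitude r = (k₁ − k₂)/(k₁ + k₂) = 0.4432; thus R = |r|² = 0.1964, T = 0.8036.

T = 0.804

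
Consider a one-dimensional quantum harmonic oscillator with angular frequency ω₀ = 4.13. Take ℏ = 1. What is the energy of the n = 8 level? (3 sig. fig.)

E = 35.1

The oscillator eigenvalues are E_n = ℏω₀(n + ½), so E_8 = 4.13 × 8.5 = 35.11.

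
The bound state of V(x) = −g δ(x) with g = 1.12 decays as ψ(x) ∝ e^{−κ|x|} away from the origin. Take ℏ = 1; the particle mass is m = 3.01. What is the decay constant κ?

κ = 3.37

Integrate −(ℏ²/2m)ψ'' − gδ(x)ψ = Eψ from −ε to +ε: the ψ'' term gives ψ'(0⁺) − ψ'(0⁻) and the δ term gives −(2mg/ℏ²)ψ(0).
With ψ ∝ e^{−κ|x|} this yields −2κ = −2mg/ℏ², so κ = mg/ℏ² = 3.371.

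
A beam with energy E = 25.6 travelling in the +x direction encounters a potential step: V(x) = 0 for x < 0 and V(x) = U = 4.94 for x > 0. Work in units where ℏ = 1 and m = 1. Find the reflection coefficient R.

R = 0.00287

The wavenumbers are k₁ = √(2mE)/ℏ = 7.155 on the left and k₂ = √(2m(E − U))/ℏ = 6.428 on the right.
Continuity of ψ and ψ′ at the step yields the reflection amplitude r = (k₁ − k₂)/(k₁ + k₂) = 0.05355; thus R = |r|² = 0.002867, T = 0.9971.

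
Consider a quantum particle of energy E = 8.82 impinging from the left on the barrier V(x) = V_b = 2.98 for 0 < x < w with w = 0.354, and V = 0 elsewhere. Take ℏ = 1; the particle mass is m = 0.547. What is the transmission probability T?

T = 0.974

E > V_b: inside the barrier k₂ = √(2m(E − V_b))/ℏ = 2.528, k₂w = 0.8948.
T = [1 + V_b² sin²(k₂w) / (4E(E − V_b))]⁻¹ = 1/1.026 = 0.974.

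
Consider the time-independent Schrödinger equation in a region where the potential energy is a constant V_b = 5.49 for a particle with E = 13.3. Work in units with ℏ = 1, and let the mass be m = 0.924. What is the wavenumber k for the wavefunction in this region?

k = 3.80

With E > V_b the solution is oscillatory, ψ ∝ e^{±ikx} with k = √(2m(E − V_b))/ℏ.
k = √(2 × 0.924 × 7.81) = 3.799.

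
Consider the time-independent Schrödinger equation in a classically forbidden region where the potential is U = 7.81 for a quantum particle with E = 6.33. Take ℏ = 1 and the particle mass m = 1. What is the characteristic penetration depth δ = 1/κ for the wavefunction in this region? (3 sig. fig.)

Since E < U the TISE in this region is ψ'' = κ²ψ with κ = √(2m(U − E))/ℏ.
κ = √(2 × 1 × 1.48) = 1.720. The penetration depth is δ = 1/κ = 0.581.

δ = 0.581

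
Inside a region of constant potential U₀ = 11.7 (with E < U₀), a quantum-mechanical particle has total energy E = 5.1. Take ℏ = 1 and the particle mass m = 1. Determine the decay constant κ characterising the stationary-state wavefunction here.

Since E < U₀ the TISE in this region is ψ'' = κ²ψ with κ = √(2m(U₀ − E))/ℏ.
κ = √(2 × 1 × 6.6) = 3.633.

κ = 3.63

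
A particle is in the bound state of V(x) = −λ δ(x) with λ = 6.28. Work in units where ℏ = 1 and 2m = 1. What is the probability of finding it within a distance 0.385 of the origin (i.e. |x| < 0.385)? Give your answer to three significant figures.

P = 0.911

The normalised bound state is ψ = √κ e^{−κ|x|} with κ = mλ/ℏ² = 3.140.
P(|x| < d) = ∫_{−d}^{d} κ e^{−2κ|x|} dx = 1 − e^{−2κd} = 1 − e^{−2.418} = 0.9109.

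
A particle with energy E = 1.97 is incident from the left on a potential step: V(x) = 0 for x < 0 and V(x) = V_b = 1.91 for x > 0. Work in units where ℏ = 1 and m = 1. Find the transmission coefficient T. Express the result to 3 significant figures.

T = 0.506

On each side the TISE gives plane waves with k = √(2m(E − V))/ℏ: k₁ = √(2·1·1.97) = 1.985, k₂ = √(2·1·0.06) = 0.3464.
Matching ψ and ψ′ at x = 0 gives r = (k₁ − k₂)/(k₁ + k₂), so R = r² = 0.4940 and T = 1 − R = 0.5060.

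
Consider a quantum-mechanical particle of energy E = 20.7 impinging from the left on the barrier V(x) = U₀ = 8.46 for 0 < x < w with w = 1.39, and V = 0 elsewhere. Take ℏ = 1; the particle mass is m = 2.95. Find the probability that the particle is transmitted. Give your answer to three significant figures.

T = 0.968

Above the barrier the interior wavenumber is k₂ = √(2m(E − U₀))/ℏ = 8.498, giving phase k₂w = 11.81.
T = [1 + U₀² sin²(k₂w) / (4E(E − U₀))]⁻¹ = 1/1.033 = 0.968.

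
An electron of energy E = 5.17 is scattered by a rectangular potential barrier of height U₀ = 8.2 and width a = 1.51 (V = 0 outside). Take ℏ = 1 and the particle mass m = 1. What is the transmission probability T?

E < U₀: inside the barrier ψ ∝ e^{±κx} with κ = √(2m(U₀ − E))/ℏ = 2.462.
κa = 3.717, sinh(κa) = 20.56.
The exact tunnelling result is T⁻¹ = 1 + U₀² sinh²(κa) / [4E(U₀ − E)] = 454.7, so T = 0.00220.

T = 0.00220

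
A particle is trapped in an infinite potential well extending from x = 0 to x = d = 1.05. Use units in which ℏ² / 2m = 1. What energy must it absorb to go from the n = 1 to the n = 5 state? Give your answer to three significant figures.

ΔE = 215

E_n = n²π²ℏ²/(2md²), so ΔE = (5² − 1²) π²ℏ²/(2md²).
ΔE = 24 × π² / (2 × 0.5 × 1.05²) = 214.8.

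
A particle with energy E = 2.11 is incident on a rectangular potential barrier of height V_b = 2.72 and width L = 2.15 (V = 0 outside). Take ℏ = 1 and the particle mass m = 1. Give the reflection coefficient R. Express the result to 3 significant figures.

R = 0.976

Since E < V_b the interior solution is evanescent with decay constant κ = √(2m(V_b − E))/ℏ = 1.105.
κL = 2.375, sinh(κL) = 5.328.
The exact tunnelling result is T⁻¹ = 1 + V_b² sinh²(κL) / [4E(V_b − E)] = 41.79, so T = 0.0239.
R = 1 − T = 0.976.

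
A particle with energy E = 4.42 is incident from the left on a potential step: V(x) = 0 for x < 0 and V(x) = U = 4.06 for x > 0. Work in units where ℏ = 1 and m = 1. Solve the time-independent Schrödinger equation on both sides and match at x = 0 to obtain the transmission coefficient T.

On each side the TISE gives plane waves with k = √(2m(E − V))/ℏ: k₁ = √(2·1·4.42) = 2.973, k₂ = √(2·1·0.36) = 0.8485.
Continuity of ψ and ψ′ at the step yields the reflection amplitude r = (k₁ − k₂)/(k₁ + k₂) = 0.5559; thus R = |r|² = 0.3091, T = 0.6909.

T = 0.691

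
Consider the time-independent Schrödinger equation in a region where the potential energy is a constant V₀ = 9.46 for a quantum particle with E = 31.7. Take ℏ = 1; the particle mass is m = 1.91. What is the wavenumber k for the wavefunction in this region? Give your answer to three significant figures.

k = 9.22

With E > V₀ the solution is oscillatory, ψ ∝ e^{±ikx} with k = √(2m(E − V₀))/ℏ.
k = √(2 × 1.91 × 22.24) = 9.217.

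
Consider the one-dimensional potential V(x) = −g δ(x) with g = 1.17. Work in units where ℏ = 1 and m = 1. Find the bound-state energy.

For x ≠ 0 the bound state is ψ ∝ e^{−κ|x|}; integrating the TISE across the delta gives the cusp condition 2κ = 2mg/ℏ², so κ = 1.170.
Then E = −ℏ²κ²/(2m) = −mg²/(2ℏ²) = -0.6845.

E = -0.684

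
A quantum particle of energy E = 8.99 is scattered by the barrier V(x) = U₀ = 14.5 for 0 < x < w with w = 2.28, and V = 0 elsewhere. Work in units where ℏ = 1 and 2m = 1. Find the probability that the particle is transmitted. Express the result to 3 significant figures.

T = 0.0000847

Since E < U₀ the interior solution is evanescent with decay constant κ = √(2m(U₀ − E))/ℏ = 2.347.
κw = 5.352, sinh(κw) = 105.5.
Matching ψ, ψ′ at both faces gives T = [1 + U₀² sinh²(κw) / (4E(U₀ − E))]⁻¹ = 1/11810 = 0.0000847.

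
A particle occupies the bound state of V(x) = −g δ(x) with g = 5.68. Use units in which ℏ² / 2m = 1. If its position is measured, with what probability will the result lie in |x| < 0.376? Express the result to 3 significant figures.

The normalised bound state is ψ = √κ e^{−κ|x|} with κ = mg/ℏ² = 2.840.
P(|x| < d) = ∫_{−d}^{d} κ e^{−2κ|x|} dx = 1 − e^{−2κd} = 1 − e^{−2.136} = 0.8818.

P = 0.882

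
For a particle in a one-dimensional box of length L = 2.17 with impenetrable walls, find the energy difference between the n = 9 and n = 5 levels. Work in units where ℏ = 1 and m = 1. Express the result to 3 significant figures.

E_n = n²π²ℏ²/(2mL²), so ΔE = (9² − 5²) π²ℏ²/(2mL²).
ΔE = 56 × π² / (2 × 1 × 2.17²) = 58.69.

ΔE = 58.7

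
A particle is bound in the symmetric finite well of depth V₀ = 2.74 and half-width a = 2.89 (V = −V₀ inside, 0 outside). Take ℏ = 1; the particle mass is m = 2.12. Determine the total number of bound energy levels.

Define the well-strength parameter z₀ = (a/ℏ)√(2mV₀) = 2.89 × √(2·2.12·2.74) = 9.850.
The even/odd transcendental equations gain one root per π/2 in z₀, giving N = 1 + ⌊2z₀/π⌋ = 1 + ⌊6.271⌋ = 7.

N = 7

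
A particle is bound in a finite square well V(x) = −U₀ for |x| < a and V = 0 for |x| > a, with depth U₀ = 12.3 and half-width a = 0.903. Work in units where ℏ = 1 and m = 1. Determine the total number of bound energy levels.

The dimensionless depth is z₀ = a√(2mU₀)/ℏ = 0.903 × √(24.60) = 4.479.
The even/odd transcendental equations gain one root per π/2 in z₀, giving N = 1 + ⌊2z₀/π⌋ = 1 + ⌊2.851⌋ = 3.

N = 3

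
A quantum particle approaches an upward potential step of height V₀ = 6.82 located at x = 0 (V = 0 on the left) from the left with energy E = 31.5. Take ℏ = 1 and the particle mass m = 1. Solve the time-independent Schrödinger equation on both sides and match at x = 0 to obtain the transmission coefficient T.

On each side the TISE gives plane waves with k = √(2m(E − V))/ℏ: k₁ = √(2·1·31.5) = 7.937, k₂ = √(2·1·24.68) = 7.026.
Continuity of ψ and ψ′ at the step yields the reflection amplitude r = (k₁ − k₂)/(k₁ + k₂) = 0.06092; thus R = |r|² = 0.003712, T = 0.9963.

T = 0.996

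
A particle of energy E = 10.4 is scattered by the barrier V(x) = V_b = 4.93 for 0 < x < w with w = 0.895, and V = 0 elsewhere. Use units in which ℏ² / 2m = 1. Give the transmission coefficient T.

E > V_b: inside the barrier k₂ = √(2m(E − V_b))/ℏ = 2.339, k₂w = 2.093.
T = [1 + V_b² sin²(k₂w) / (4E(E − V_b))]⁻¹ = 1/1.080 = 0.926.

T = 0.926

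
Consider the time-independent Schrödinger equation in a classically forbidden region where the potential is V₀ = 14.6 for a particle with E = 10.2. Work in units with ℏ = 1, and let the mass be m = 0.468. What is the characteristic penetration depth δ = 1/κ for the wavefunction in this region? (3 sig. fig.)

Since E < V₀ the TISE in this region is ψ'' = κ²ψ with κ = √(2m(V₀ − E))/ℏ.
κ = √(2 × 0.468 × 4.4) = 2.029. The penetration depth is δ = 1/κ = 0.493.

δ = 0.493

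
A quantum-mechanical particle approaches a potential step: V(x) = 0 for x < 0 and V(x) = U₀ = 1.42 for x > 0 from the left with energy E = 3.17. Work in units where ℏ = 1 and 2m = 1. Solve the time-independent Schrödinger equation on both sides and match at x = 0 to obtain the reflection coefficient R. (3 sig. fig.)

R = 0.0217

The wavenumbers are k₁ = √(2mE)/ℏ = 1.780 on the left and k₂ = √(2m(E − U₀))/ℏ = 1.323 on the right.
Matching ψ and ψ′ at x = 0 gives r = (k₁ − k₂)/(k₁ + k₂), so R = r² = 0.02174 and T = 1 − R = 0.9783.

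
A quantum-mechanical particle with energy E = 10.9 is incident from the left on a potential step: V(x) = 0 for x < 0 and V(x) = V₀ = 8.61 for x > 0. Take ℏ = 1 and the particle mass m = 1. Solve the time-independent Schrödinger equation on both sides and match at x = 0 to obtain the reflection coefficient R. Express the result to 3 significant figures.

R = 0.138

On each side the TISE gives plane waves with k = √(2m(E − V))/ℏ: k₁ = √(2·1·10.9) = 4.669, k₂ = √(2·1·2.29) = 2.140.
Matching ψ and ψ′ at x = 0 gives r = (k₁ − k₂)/(k₁ + k₂), so R = r² = 0.1379 and T = 1 − R = 0.8621.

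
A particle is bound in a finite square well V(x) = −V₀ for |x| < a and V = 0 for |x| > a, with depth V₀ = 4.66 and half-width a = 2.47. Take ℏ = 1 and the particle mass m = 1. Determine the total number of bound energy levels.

N = 5

Define the well-strength parameter z₀ = (a/ℏ)√(2mV₀) = 2.47 × √(2·1·4.66) = 7.541.
A new bound state (alternating even/odd) appears each time z₀ passes a multiple of π/2, so N = ⌊2z₀/π⌋ + 1 = ⌊4.800⌋ + 1 = 5.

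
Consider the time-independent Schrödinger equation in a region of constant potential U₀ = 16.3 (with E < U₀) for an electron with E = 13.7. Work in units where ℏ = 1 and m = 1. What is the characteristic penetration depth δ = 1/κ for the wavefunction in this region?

δ = 0.439

Since E < U₀ the TISE in this region is ψ'' = κ²ψ with κ = √(2m(U₀ − E))/ℏ.
κ = √(2 × 1 × 2.6) = 2.280. The penetration depth is δ = 1/κ = 0.439.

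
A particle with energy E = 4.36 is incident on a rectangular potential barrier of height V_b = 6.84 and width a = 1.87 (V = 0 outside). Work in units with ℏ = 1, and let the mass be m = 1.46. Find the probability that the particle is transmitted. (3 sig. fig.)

Since E < V_b the interior solution is evanescent with decay constant κ = √(2m(V_b − E))/ℏ = 2.691.
κa = 5.032, sinh(κa) = 76.63.
The exact tunnelling result is T⁻¹ = 1 + V_b² sinh²(κa) / [4E(V_b − E)] = 6353, so T = 0.000157.

T = 0.000157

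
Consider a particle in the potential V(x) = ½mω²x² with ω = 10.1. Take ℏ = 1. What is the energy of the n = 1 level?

E = 15.2

The oscillator eigenvalues are E_n = ℏω(n + ½), so E_1 = 10.1 × 1.5 = 15.15.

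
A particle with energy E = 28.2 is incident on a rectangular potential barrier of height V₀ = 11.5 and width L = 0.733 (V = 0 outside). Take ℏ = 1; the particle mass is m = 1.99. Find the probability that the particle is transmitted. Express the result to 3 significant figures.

Above the barrier the interior wavenumber is k₂ = √(2m(E − V₀))/ℏ = 8.153, giving phase k₂L = 5.976.
T = [1 + V₀² sin²(k₂L) / (4E(E − V₀))]⁻¹ = 1/1.006 = 0.994.

T = 0.994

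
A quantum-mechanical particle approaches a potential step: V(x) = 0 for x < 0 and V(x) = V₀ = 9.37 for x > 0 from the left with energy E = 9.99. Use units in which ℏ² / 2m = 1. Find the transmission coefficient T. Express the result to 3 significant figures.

The wavenumbers are k₁ = √(2mE)/ℏ = 3.161 on the left and k₂ = √(2m(E − V₀))/ℏ = 0.7874 on the right.
Continuity of ψ and ψ′ at the step yields the reflection amplitude r = (k₁ − k₂)/(k₁ + k₂) = 0.6011; thus R = |r|² = 0.3613, T = 0.6387.

T = 0.639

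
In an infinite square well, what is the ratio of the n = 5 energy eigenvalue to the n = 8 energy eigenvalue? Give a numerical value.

0.390625

Since E_n ∝ n², the ratio is (5/8)² = 0.390625.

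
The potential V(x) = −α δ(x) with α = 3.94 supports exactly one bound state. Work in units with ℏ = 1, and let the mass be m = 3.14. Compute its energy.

The bound state is ψ(x) = √κ e^{−κ|x|}. The derivative jump ψ'(0⁺) − ψ'(0⁻) = −(2mα/ℏ²)ψ(0) fixes κ = mα/ℏ² = 12.37.
Then E = −ℏ²κ²/(2m) = −mα²/(2ℏ²) = -24.37.

E = -24.4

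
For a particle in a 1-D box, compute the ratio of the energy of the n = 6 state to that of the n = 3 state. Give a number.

E_n = n²π²ℏ²/(2mL²) so the ratio is n₂²/n₁² = 36/9 = 4.

4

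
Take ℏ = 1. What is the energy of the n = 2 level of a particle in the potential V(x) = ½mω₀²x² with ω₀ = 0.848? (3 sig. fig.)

Using E_n = (n + ½)ℏω₀: E_2 = 2.5 × 0.848 = 2.120.

E = 2.12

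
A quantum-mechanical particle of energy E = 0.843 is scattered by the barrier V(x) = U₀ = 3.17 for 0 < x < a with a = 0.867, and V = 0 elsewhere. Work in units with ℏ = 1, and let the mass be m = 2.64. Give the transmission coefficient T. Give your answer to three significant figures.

Since E < U₀ the interior solution is evanescent with decay constant κ = √(2m(U₀ − E))/ℏ = 3.505.
κa = 3.039, sinh(κa) = 10.42.
The exact tunnelling result is T⁻¹ = 1 + U₀² sinh²(κa) / [4E(U₀ − E)] = 140.0, so T = 0.00714.

T = 0.00714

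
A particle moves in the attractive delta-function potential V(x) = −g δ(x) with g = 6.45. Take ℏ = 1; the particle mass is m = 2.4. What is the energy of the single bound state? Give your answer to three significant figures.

E = -49.9

For x ≠ 0 the bound state is ψ ∝ e^{−κ|x|}; integrating the TISE across the delta gives the cusp condition 2κ = 2mg/ℏ², so κ = 15.48.
Then E = −ℏ²κ²/(2m) = −mg²/(2ℏ²) = -49.92.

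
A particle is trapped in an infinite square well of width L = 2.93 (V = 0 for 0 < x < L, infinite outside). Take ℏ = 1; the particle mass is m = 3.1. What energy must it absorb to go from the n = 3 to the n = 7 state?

ΔE = 7.42

E_n = n²π²ℏ²/(2mL²), so ΔE = (7² − 3²) π²ℏ²/(2mL²).
ΔE = 40 × π² / (2 × 3.1 × 2.93²) = 7.417.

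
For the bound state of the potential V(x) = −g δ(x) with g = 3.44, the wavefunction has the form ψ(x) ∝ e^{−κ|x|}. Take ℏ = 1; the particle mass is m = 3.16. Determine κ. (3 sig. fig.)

Integrate −(ℏ²/2m)ψ'' − gδ(x)ψ = Eψ from −ε to +ε: the ψ'' term gives ψ'(0⁺) − ψ'(0⁻) and the δ term gives −(2mg/ℏ²)ψ(0).
With ψ ∝ e^{−κ|x|} this yields −2κ = −2mg/ℏ², so κ = mg/ℏ² = 10.87.

κ = 10.9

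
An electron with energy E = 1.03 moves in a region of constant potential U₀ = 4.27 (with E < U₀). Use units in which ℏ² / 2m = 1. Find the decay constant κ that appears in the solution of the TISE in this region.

κ = 1.80

Since E < U₀ the TISE in this region is ψ'' = κ²ψ with κ = √(2m(U₀ − E))/ℏ.
κ = √(2 × 0.5 × 3.24) = 1.800.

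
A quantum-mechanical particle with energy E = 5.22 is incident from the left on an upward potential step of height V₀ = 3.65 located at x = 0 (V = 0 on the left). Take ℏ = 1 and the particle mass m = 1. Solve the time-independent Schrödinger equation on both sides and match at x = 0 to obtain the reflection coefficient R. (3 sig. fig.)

On each side the TISE gives plane waves with k = √(2m(E − V))/ℏ: k₁ = √(2·1·5.22) = 3.231, k₂ = √(2·1·1.57) = 1.772.
Continuity of ψ and ψ′ at the step yields the reflection amplitude r = (k₁ − k₂)/(k₁ + k₂) = 0.2916; thus R = |r|² = 0.08505, T = 0.9149.

R = 0.0851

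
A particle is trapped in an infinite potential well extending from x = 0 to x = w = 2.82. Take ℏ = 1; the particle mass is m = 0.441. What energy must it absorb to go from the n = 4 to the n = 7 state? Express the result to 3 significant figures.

E_n = n²π²ℏ²/(2mw²), so ΔE = (7² − 4²) π²ℏ²/(2mw²).
ΔE = 33 × π² / (2 × 0.441 × 2.82²) = 46.44.

ΔE = 46.4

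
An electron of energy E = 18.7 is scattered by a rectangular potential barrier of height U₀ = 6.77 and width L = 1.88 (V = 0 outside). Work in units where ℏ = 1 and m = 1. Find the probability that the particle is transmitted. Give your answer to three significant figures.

T = 0.997

Above the barrier the interior wavenumber is k₂ = √(2m(E − U₀))/ℏ = 4.885, giving phase k₂L = 9.183.
Matching at both interfaces gives T⁻¹ = 1 + U₀² sin²(k₂L) / [4E(E − U₀)] = 1.003, hence T = 0.997.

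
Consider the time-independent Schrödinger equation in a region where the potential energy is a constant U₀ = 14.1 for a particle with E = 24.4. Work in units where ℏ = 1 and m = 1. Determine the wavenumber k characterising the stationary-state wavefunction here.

k = 4.54

With E > U₀ the solution is oscillatory, ψ ∝ e^{±ikx} with k = √(2m(E − U₀))/ℏ.
k = √(2 × 1 × 10.3) = 4.539.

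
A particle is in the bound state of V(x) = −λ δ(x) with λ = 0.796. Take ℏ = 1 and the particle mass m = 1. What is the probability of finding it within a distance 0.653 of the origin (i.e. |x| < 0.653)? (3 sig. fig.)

The normalised bound state is ψ = √κ e^{−κ|x|} with κ = mλ/ℏ² = 0.7960.
P(|x| < d) = ∫_{−d}^{d} κ e^{−2κ|x|} dx = 1 − e^{−2κd} = 1 − e^{−1.040} = 0.6464.

P = 0.646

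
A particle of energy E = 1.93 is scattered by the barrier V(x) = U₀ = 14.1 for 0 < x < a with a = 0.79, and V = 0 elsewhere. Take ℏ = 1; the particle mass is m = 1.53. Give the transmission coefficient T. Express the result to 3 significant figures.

Since E < U₀ the interior solution is evanescent with decay constant κ = √(2m(U₀ − E))/ℏ = 6.102.
κa = 4.821, sinh(κa) = 62.04.
The exact tunnelling result is T⁻¹ = 1 + U₀² sinh²(κa) / [4E(U₀ − E)] = 8145, so T = 0.000123.

T = 0.000123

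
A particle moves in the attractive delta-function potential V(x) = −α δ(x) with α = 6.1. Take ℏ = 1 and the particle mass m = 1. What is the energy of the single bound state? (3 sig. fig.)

E = -18.6

The bound state is ψ(x) = √κ e^{−κ|x|}. The derivative jump ψ'(0⁺) − ψ'(0⁻) = −(2mα/ℏ²)ψ(0) fixes κ = mα/ℏ² = 6.100.
Then E = −ℏ²κ²/(2m) = −mα²/(2ℏ²) = -18.61.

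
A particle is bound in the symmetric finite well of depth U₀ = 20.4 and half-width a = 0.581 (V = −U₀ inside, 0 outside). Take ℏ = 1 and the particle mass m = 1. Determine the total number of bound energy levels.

Define the well-strength parameter z₀ = (a/ℏ)√(2mU₀) = 0.581 × √(2·1·20.4) = 3.711.
A new bound state (alternating even/odd) appears each time z₀ passes a multiple of π/2, so N = ⌊2z₀/π⌋ + 1 = ⌊2.363⌋ + 1 = 3.

N = 3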